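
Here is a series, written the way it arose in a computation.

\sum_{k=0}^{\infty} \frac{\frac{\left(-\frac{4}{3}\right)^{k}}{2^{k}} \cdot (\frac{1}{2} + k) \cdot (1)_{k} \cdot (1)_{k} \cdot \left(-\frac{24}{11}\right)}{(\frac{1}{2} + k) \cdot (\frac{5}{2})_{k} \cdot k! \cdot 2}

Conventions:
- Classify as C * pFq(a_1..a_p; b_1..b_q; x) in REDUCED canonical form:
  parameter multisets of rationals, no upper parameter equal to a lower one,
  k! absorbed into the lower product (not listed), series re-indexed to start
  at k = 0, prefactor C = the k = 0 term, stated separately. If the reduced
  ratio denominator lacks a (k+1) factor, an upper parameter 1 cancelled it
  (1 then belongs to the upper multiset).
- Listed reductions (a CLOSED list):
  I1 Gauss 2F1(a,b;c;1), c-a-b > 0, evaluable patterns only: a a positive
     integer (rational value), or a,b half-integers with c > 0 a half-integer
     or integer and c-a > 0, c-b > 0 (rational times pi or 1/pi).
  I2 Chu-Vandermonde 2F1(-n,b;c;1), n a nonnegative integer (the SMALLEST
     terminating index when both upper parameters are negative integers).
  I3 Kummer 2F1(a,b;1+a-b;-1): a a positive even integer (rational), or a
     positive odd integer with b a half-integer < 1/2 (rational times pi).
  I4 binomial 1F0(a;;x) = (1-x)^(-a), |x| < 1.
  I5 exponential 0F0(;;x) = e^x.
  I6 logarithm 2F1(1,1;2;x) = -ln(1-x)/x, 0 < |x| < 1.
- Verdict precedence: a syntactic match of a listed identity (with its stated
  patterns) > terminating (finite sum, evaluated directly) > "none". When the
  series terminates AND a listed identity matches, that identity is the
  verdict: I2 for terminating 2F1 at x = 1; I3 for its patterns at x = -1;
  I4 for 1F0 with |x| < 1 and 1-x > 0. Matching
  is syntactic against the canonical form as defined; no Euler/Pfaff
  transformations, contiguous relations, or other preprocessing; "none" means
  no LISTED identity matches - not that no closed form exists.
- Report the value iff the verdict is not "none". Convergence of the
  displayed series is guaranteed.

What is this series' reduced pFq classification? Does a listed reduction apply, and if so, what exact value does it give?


Prefactor -\frac{12}{11}, argument -\frac{2}{3}: 2F1 with upper {1, 1} over lower {\frac{5}{2}}. Verdict: none - this 2F1 at x = -\frac{2}{3} matches no listed pattern, and upper {1, 1} holds no stopper.

Structural cue: t_0 = -\frac{12}{11} here, and the two k-th powers (C = -12/11) combine into one argument.
Step ratio: r(k) = -\frac{2}{3} * (k+1) (k+1) / [(k+\frac{5}{2}) (k+1)] - rational; roots negated = parameters, x = -\frac{2}{3}, C = -\frac{12}{11}.


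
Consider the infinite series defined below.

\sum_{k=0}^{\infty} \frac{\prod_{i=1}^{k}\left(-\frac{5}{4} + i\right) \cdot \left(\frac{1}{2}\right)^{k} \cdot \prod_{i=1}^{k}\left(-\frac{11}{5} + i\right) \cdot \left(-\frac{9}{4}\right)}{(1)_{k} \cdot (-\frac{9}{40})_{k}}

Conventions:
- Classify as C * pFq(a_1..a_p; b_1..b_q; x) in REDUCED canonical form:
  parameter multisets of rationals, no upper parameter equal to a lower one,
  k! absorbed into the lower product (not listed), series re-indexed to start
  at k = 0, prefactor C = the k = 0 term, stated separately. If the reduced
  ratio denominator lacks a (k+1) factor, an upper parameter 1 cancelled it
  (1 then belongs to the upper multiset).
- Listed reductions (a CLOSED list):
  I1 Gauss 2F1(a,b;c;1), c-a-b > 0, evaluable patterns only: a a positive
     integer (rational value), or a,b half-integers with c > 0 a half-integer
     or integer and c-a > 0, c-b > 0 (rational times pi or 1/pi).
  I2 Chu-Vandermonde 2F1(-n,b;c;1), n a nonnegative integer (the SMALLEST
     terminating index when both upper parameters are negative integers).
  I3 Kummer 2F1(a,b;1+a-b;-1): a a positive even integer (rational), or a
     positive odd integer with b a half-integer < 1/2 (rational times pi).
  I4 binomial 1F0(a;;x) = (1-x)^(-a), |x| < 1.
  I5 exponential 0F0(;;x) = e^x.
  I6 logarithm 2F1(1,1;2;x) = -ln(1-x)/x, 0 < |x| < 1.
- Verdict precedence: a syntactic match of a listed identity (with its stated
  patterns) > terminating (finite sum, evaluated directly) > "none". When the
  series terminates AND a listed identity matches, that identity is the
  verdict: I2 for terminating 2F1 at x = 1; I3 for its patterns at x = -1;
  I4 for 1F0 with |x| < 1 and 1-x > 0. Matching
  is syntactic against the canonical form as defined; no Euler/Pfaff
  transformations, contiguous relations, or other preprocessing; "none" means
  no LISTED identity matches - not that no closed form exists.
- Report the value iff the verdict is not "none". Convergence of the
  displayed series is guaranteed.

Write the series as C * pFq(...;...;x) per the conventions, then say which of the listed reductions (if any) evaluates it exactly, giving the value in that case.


The series (x = \frac{1}{2}) is 2F1: upper {-\frac{6}{5}, -\frac{1}{4}}, lower {-\frac{9}{40}}, prefactor -\frac{9}{4}. Verdict: no listed reduction: x = \frac{1}{2} and upper {-\frac{6}{5}, -\frac{1}{4}} fail every I1-I6 pattern.

Key observation: from the first term -\frac{9}{4}: the running product (C = -9/4) telescopes to a rising factorial.
Consecutive-term ratio: r(k) = \frac{1}{2} * (k-\frac{6}{5}) (k-\frac{1}{4}) / [(k-\frac{9}{40}) (k+1)] - poly over poly, x = \frac{1}{2} from leading terms; C = -\frac{9}{4} at k = 0.


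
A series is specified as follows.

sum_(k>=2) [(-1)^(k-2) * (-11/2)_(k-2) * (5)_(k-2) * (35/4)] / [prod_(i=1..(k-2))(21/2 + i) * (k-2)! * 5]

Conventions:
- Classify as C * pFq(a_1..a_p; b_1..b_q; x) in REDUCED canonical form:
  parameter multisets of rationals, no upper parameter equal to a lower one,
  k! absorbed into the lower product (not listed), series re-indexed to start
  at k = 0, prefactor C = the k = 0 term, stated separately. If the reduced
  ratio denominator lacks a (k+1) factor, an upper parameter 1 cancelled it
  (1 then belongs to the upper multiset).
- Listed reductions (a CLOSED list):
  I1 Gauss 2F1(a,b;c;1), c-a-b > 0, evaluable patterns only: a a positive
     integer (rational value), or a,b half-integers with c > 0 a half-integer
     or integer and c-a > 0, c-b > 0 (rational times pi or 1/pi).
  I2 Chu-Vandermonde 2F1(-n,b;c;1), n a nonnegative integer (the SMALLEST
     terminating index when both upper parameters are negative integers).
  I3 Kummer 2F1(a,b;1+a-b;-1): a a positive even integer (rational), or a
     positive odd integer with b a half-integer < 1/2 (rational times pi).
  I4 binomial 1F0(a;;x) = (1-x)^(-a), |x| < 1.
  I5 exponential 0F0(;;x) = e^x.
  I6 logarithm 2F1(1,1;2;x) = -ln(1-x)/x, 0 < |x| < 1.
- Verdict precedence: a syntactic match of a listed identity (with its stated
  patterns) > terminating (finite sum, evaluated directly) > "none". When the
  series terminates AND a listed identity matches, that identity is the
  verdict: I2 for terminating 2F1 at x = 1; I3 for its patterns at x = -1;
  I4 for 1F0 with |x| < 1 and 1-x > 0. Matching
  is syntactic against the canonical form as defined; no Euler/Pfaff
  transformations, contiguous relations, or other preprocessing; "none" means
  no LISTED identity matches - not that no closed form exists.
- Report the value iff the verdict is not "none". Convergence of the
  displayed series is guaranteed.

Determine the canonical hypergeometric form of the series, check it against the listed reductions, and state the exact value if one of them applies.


Structural cue: x = (-1) and the lower running product (prefactor 7/4) is a rising factorial.
Ratio: r(k) = (-1) * (k-11/2) (k+5) / [(k+23/2) (k+1)] - rational in k, leading ratio (-1); with t_0 = 7/4, classification follows.

x = -1 here; the reduced form reads 2F1, upper {-11/2, 5}, lower {23/2}, C = 7/4. Verdict: this is the Kummer evaluation I3 (x = -1; c = 23/2 equals 1+a-b for upper {-11/2, 5}: listed pattern). Exact value: (305540235/67108864) * pi.


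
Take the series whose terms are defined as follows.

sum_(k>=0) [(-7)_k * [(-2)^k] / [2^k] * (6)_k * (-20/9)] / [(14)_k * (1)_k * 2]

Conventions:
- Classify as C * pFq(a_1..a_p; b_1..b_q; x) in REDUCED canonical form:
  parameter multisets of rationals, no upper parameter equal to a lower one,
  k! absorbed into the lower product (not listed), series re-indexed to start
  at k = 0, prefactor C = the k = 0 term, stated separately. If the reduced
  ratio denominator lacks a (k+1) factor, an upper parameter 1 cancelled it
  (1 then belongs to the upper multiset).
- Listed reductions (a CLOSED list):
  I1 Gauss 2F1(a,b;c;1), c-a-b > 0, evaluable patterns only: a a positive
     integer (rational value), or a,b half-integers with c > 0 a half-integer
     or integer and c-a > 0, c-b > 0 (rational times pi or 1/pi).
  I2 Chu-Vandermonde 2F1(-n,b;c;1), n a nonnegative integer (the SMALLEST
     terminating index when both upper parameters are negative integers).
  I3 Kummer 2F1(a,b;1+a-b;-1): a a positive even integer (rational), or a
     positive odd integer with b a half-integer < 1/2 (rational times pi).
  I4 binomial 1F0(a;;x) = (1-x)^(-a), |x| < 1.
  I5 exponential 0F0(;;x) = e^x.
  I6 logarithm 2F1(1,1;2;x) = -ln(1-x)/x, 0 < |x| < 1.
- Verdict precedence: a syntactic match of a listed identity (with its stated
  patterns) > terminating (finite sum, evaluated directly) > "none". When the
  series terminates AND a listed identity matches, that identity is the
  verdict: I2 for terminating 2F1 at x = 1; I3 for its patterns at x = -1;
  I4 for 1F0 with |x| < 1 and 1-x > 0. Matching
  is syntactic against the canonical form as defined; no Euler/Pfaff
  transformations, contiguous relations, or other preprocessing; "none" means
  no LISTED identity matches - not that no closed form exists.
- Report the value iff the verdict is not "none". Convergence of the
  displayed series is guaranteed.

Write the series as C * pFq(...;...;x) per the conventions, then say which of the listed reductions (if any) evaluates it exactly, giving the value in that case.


Canonical form: C = -10/9 times 2F1 with upper {-7, 6}, lower {14}, x = -1. Verdict: Kummer's theorem (I3) matches (x = -1; c = 14 equals 1+a-b for upper {-7, 6}: listed pattern). Value: -143/9.

Key step: from the first term -10/9: the two k-th powers (prefactor -10/9) combine into one argument.
Step ratio: r(k) = (-1) * (k-7) (k+6) / [(k+14) (k+1)] - rational in k. x = (-1); t_0 = -10/9; negate the roots.


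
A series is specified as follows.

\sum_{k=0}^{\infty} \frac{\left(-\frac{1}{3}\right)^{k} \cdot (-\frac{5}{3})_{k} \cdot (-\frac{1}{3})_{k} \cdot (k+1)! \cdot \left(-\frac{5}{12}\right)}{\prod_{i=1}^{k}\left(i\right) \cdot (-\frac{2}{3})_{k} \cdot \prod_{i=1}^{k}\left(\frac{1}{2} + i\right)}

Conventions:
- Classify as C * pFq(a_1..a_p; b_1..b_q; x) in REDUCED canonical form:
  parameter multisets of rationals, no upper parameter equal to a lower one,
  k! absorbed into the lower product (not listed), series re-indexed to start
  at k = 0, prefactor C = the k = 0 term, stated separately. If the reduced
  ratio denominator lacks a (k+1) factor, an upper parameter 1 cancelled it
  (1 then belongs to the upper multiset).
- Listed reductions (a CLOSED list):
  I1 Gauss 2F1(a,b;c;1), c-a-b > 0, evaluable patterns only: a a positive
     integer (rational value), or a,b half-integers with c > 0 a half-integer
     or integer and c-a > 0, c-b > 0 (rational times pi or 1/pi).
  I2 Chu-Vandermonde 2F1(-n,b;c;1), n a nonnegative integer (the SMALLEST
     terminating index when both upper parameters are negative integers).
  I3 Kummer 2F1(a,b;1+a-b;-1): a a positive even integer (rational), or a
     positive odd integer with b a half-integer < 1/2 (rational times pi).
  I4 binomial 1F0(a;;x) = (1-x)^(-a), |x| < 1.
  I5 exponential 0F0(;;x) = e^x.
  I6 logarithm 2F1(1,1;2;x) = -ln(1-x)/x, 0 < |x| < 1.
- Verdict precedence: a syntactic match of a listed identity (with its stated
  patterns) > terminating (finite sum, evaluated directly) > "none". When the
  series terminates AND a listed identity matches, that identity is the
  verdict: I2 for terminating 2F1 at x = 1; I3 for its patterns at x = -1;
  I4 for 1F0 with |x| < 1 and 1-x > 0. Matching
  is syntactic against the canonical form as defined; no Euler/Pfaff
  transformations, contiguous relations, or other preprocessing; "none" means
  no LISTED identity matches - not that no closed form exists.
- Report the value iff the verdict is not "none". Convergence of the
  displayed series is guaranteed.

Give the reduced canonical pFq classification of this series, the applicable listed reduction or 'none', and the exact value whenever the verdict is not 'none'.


First insight: with t_0 = -\frac{5}{12}, the factorial ratio (prefactor -5/12) (k+a-1)!/(a-1)! is a rising factorial (a)_k.
Consecutive-term ratio: r(k) = -\frac{1}{3} * (k-\frac{5}{3}) (k-\frac{1}{3}) (k+2) / [(k-\frac{2}{3}) (k+\frac{3}{2}) (k+1)] - rational in k. x = -\frac{1}{3}; t_0 = -\frac{5}{12}; negate the roots.

With C = -\frac{5}{12}: the canonical form is 3F2(-\frac{5}{3}, -\frac{1}{3}, 2; -\frac{2}{3}, \frac{3}{2}; -\frac{1}{3}). Verdict: none - this 3F2 at x = -\frac{1}{3} matches no listed pattern, and upper {-\frac{5}{3}, -\frac{1}{3}, 2} holds no stopper.


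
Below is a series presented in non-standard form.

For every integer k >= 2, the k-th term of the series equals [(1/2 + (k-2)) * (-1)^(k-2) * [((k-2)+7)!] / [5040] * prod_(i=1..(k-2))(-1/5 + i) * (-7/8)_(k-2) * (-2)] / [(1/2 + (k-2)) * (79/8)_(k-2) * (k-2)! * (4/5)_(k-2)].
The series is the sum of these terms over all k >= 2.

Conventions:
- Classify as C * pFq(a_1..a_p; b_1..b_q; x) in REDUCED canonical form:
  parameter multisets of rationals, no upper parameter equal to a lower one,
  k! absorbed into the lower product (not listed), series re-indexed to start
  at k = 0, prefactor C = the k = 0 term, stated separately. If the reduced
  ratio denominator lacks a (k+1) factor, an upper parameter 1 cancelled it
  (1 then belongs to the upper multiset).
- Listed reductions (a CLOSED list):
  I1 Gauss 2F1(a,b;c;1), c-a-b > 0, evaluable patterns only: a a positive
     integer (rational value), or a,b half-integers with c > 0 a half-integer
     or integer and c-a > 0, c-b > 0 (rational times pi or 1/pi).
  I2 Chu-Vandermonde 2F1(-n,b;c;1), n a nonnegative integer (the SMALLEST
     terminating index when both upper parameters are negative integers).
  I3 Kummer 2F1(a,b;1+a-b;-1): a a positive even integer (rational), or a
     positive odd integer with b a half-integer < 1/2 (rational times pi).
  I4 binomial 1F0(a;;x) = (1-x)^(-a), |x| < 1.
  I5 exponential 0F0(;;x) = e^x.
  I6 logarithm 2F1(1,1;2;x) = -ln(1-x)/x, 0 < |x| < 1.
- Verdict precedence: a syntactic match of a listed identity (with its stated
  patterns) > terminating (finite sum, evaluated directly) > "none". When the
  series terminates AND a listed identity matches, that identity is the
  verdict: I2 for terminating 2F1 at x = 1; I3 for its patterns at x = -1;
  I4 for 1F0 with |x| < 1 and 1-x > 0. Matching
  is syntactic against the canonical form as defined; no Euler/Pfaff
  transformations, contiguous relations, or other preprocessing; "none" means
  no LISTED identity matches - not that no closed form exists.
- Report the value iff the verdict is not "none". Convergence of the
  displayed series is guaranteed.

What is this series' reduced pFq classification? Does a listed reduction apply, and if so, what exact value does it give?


Reduced: x = -1, 2F1, upper = {-7/8, 8}, lower = {79/8}, C = -2. Verdict: this is the Kummer evaluation I3 (x = -1; c = 79/8 equals 1+a-b for upper {-7/8, 8}: listed pattern). Exact value: -110121/32768.

The tell: from the first term -2: the running product (prefactor -2) telescopes to a rising factorial.
Step ratio: r(k) = (-1) * (k-7/8) (k+8) / [(k+79/8) (k+1)] - rational in k. x = (-1); t_0 = -2; negate the roots.


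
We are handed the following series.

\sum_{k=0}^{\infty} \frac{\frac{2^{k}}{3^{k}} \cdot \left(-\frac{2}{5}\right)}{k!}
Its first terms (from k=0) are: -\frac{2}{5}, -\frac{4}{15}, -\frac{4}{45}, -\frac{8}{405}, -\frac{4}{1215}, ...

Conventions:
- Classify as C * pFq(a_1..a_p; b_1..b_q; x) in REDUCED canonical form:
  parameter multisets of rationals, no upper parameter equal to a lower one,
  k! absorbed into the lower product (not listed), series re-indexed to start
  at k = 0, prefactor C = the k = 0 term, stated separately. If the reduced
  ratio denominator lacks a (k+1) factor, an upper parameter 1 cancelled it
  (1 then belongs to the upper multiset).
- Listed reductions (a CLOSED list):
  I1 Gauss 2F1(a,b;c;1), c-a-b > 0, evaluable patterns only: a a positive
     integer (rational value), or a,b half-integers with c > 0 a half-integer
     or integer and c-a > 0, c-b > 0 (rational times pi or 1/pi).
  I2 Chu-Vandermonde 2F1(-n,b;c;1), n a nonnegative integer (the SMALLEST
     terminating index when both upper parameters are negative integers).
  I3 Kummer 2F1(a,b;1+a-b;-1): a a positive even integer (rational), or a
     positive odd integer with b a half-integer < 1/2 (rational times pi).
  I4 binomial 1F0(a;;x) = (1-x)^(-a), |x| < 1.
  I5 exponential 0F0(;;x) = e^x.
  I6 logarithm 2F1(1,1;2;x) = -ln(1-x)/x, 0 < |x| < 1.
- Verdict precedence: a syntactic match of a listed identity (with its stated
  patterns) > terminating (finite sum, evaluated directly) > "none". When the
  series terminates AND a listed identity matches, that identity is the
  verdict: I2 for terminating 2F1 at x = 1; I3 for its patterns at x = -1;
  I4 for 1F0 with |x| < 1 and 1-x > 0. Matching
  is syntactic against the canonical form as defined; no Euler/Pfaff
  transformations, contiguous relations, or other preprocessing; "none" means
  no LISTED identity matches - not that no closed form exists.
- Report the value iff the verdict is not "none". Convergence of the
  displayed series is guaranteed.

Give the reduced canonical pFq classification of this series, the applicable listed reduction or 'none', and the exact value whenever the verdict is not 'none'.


Classification (C = -\frac{2}{5}): 0F0 with upper {-}, lower {-}, argument x = \frac{2}{3}. Verdict (x = \frac{2}{3}): exponential (I5) applies (the 0F0 exponential series at x = \frac{2}{3}). Value: \left(-\frac{2}{5}\right) \cdot e^{\frac{2}{3}}.

Structural cue: x = \frac{2}{3} and the two geometric factors (prefactor -2/5) combine into one argument.
Ratio: r(k) = \frac{2}{3} * 1 / [(k+1)] - rational in k, leading ratio \frac{2}{3}; with t_0 = -\frac{2}{5}, classification follows.


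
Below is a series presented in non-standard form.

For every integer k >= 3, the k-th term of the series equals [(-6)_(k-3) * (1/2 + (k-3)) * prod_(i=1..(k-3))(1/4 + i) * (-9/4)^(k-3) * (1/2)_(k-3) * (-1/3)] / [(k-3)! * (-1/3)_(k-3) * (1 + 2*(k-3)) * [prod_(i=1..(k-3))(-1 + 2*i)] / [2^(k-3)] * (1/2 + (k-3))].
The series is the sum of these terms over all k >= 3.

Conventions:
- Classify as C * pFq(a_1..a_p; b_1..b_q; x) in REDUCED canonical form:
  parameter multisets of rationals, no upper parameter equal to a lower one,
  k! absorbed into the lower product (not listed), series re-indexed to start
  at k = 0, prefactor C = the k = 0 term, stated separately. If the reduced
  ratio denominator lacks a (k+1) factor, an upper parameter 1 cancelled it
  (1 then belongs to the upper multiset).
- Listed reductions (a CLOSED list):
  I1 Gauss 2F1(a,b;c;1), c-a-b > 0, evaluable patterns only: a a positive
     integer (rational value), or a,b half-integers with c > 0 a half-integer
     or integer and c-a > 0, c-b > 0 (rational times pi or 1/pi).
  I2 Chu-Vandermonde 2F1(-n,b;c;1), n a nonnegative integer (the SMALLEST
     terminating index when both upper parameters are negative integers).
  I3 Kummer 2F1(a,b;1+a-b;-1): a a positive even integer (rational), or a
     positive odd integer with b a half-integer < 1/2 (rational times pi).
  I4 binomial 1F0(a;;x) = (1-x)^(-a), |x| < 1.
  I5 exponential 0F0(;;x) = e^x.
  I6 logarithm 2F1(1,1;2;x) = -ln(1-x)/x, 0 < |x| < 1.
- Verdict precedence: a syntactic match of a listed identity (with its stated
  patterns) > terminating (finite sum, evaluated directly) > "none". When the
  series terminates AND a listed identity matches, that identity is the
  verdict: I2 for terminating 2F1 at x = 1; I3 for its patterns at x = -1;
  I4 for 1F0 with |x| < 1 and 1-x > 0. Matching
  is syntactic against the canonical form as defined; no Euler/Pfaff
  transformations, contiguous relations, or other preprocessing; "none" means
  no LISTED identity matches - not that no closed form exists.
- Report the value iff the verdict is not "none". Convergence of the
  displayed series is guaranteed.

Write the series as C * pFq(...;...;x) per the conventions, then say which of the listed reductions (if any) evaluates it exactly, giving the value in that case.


Classification (C = -1/3): 3F2 with upper {-6, 1/2, 5/4}, lower {-1/3, 3/2}, argument x = -9/4. Verdict: terminating - the sum ends at index 6 because -6 is a negative integer; exact evaluation follows. Its exact value is 2371685447478703/1364188987392.

Key observation: t_0 = -1/3 here, and the running product (prefactor -1/3) telescopes to a rising factorial.
Step ratio: r(k) = (-9/4) * (k-6) (k+1/2) (k+5/4) / [(k-1/3) (k+3/2) (k+1)] ; factor over Q: parameters, x = (-9/4), and C = -1/3.


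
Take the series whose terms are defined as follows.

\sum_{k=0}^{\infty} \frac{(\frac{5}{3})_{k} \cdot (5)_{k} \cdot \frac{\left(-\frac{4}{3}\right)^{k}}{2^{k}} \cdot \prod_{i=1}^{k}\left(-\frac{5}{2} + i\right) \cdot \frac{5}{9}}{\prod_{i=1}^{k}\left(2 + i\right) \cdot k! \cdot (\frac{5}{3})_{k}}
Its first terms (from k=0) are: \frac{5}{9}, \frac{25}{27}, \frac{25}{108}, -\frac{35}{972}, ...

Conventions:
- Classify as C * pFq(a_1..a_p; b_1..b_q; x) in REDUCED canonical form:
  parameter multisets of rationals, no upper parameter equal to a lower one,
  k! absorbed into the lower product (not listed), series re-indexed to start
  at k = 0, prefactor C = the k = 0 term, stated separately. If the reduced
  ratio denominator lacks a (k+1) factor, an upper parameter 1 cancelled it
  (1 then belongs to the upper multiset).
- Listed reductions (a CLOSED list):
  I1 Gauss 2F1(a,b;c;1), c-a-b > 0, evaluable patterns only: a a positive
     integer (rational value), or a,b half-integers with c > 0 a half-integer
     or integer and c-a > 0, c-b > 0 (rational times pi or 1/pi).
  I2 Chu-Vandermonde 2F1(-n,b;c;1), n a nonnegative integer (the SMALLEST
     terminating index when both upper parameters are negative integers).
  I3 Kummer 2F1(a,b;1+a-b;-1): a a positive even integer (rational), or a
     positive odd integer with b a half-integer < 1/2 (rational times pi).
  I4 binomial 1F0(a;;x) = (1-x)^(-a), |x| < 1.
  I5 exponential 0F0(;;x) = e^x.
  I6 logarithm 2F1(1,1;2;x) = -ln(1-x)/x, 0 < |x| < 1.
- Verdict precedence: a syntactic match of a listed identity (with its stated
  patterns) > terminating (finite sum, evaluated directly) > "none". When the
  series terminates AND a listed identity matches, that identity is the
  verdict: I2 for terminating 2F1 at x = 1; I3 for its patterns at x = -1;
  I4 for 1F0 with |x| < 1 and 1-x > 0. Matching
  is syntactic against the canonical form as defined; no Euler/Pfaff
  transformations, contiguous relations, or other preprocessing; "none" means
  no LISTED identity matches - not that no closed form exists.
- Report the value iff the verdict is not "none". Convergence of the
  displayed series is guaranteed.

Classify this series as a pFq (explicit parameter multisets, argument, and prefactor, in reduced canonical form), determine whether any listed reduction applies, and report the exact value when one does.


x = -\frac{2}{3} here; the reduced form reads 2F1, upper {-\frac{3}{2}, 5}, lower {3}, C = \frac{5}{9}. Verdict: none. No listed pattern accepts 2F1(-\frac{3}{2}, 5; 3; -\frac{2}{3}).

Structural cue: t_0 = \frac{5}{9} here, and the parameter 5/3 appears in both the upper and lower lists and cancels.
Adjacent-term ratio: r(k) = -\frac{2}{3} * (k-\frac{3}{2}) (k+5) / [(k+3) (k+1)] - rational in k. x = -\frac{2}{3}; t_0 = \frac{5}{9}; negate the roots.


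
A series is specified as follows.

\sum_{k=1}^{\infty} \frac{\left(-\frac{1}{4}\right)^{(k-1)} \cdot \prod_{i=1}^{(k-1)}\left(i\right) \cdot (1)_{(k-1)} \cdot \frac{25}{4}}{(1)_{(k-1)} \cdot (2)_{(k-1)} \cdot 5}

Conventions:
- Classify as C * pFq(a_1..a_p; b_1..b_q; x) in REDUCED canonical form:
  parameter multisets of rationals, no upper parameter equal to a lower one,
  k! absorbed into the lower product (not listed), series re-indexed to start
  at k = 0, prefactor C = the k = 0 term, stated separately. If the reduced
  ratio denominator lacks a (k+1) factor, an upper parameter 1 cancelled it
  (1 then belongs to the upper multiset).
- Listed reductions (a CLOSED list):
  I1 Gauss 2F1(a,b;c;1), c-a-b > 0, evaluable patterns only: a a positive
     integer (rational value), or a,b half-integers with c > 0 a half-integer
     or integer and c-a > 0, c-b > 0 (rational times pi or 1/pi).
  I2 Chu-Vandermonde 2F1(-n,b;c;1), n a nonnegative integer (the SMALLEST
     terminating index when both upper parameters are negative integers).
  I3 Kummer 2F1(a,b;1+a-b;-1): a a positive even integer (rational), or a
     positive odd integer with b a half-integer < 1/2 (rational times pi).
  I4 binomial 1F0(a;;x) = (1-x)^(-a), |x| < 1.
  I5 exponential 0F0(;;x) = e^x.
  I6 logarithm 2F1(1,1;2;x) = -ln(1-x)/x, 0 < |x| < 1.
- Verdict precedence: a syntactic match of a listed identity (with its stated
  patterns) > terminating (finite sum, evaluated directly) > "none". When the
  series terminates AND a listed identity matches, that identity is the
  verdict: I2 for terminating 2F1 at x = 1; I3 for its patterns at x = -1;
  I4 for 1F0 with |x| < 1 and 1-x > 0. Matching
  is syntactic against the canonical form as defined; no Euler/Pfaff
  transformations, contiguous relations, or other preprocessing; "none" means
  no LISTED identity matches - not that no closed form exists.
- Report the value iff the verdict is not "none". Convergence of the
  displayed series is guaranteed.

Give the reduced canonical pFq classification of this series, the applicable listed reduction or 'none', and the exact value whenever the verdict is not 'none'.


Canonical form: C = \frac{5}{4} times 2F1 with upper {1, 1}, lower {2}, x = -\frac{1}{4}. Verdict (x = -\frac{1}{4}): the logarithmic series (I6) applies (the logarithm: parameters (1,1;2), x = -\frac{1}{4}). Sum: 5 \cdot \ln\left(\frac{5}{4}\right).

Structural cue: t_0 being \frac{5}{4}, the constant factors (C = 5/4, x = -1/4) combine into one prefactor.
Term ratio: r(k) = -\frac{1}{4} * (k+1) (k+1) / [(k+2) (k+1)] - rational in k, leading ratio -\frac{1}{4}; with t_0 = \frac{5}{4}, classification follows.


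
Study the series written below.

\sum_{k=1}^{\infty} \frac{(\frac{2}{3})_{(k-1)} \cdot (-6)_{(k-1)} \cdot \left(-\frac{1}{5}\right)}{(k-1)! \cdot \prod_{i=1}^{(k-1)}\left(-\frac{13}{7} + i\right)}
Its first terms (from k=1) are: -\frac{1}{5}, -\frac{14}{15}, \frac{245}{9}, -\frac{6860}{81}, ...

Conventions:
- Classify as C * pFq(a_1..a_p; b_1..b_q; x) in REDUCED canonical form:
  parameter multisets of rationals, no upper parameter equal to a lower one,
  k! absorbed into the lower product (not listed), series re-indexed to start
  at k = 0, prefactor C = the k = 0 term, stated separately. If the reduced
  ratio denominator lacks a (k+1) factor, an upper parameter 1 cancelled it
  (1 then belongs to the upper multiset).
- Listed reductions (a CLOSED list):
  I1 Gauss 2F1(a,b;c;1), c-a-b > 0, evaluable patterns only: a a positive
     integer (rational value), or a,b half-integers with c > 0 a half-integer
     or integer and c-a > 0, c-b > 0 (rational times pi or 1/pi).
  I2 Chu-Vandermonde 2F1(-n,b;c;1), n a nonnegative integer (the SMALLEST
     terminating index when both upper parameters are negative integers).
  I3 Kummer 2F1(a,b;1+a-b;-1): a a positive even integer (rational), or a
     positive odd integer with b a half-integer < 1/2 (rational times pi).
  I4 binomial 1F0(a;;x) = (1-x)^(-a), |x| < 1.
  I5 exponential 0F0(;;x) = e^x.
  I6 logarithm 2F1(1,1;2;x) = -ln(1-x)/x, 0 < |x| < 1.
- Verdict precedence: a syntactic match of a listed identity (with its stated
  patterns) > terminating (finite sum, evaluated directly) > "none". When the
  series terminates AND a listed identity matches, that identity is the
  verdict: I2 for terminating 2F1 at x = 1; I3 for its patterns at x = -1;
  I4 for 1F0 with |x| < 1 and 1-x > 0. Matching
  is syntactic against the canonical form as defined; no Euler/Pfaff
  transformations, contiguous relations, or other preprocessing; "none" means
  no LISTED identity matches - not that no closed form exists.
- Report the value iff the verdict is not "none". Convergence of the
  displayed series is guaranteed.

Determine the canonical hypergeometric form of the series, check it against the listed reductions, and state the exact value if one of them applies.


Classification (C = -\frac{1}{5}): 2F1 with upper {-6, \frac{2}{3}}, lower {-\frac{6}{7}}, argument x = 1. Verdict: Chu-Vandermonde (I2) fires (terminating 2F1 at x = 1 with n = 6, b = 2/3, c = -\frac{6}{7}). Its exact value is \frac{235352}{951345}.

Key observation: t_0 being -\frac{1}{5}, the lower running product (C = -1/5, x = 1) is a rising factorial.
Adjacent-term ratio: r(k) = 1 * (k-6) (k+\frac{2}{3}) / [(k-\frac{6}{7}) (k+1)] ; factor over Q: parameters, x = 1, and C = -\frac{1}{5}.


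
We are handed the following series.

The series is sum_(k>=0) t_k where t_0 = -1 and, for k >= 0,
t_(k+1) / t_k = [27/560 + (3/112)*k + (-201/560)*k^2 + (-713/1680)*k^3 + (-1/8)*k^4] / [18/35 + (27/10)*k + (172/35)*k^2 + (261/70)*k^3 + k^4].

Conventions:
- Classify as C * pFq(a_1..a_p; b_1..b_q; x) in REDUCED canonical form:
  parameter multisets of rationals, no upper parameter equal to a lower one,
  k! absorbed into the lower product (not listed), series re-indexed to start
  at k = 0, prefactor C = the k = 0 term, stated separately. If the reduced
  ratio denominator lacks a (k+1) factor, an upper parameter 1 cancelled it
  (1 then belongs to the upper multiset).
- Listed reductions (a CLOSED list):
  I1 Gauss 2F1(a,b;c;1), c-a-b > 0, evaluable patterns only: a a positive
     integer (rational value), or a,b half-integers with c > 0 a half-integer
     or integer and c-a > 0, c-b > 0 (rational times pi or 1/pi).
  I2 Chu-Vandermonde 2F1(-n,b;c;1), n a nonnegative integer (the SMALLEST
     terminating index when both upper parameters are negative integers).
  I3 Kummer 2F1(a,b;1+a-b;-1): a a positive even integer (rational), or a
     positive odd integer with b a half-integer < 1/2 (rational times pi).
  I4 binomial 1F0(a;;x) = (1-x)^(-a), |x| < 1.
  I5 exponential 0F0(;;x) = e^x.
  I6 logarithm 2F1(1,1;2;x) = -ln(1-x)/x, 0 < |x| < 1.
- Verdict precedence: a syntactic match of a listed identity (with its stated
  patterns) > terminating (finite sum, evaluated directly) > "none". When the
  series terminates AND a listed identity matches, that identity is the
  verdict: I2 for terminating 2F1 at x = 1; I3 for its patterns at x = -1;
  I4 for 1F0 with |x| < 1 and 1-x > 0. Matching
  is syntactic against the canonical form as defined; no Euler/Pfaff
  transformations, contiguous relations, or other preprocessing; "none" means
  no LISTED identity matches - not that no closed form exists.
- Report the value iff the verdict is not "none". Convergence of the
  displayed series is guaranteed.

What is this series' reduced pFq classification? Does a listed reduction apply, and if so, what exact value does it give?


The series (x = -1/8) is 2F1: upper {-1/3, 9/5}, lower {4/5}, prefactor -1. Verdict: no listed reduction: x = -1/8 and upper {-1/3, 9/5} fail every I1-I6 pattern.

Structural cue: with t_0 = -1, factor the ratio over Q (C = -1, x = -1/8): negated roots = parameters.
Consecutive-term ratio: r(k) = (-1/8) * (k-1/3) (k+9/5) / [(k+4/5) (k+1)] - poly over poly, x = (-1/8) from leading terms; C = -1 at k = 0.


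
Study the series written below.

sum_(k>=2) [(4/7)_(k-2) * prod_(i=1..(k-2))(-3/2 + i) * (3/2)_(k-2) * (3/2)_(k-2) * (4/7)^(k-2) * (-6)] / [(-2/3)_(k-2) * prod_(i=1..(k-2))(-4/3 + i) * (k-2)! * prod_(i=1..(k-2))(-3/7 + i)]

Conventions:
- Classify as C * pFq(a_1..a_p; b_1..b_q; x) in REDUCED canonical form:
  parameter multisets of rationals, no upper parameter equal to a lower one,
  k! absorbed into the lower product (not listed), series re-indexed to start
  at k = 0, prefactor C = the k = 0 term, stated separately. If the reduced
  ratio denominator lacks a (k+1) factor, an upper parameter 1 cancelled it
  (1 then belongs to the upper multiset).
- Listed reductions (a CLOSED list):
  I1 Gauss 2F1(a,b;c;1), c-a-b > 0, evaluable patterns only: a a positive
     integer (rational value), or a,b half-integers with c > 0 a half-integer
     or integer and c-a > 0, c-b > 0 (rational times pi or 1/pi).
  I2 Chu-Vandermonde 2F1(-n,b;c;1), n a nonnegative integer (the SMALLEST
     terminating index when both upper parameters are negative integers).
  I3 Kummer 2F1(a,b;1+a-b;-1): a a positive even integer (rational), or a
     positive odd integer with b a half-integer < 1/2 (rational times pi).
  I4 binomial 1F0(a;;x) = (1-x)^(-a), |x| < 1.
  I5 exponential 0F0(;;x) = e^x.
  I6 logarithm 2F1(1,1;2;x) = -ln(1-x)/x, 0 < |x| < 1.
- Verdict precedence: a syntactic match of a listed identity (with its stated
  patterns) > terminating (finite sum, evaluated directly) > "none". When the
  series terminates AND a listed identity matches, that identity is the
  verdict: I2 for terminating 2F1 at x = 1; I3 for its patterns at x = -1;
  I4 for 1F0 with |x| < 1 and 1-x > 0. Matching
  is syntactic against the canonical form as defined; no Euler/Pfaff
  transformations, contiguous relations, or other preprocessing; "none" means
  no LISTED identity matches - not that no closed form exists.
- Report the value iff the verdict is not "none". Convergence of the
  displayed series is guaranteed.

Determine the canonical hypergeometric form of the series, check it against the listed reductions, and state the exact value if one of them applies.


x = 4/7 here; the reduced form reads 3F2, upper {-1/2, 3/2, 3/2}, lower {-2/3, -1/3}, C = -6. Verdict: none (x = 4/7): each listed identity misses the multisets {-1/2, 3/2, 3/2} ; {-2/3, -1/3}.

First insight: with t_0 = -6, the running product (C = -6) telescopes to a rising factorial.
Ratio: r(k) = (4/7) * (k-1/2) (k+3/2) (k+3/2) / [(k-2/3) (k-1/3) (k+1)] - rational; roots negated = parameters, x = (4/7), C = -6.


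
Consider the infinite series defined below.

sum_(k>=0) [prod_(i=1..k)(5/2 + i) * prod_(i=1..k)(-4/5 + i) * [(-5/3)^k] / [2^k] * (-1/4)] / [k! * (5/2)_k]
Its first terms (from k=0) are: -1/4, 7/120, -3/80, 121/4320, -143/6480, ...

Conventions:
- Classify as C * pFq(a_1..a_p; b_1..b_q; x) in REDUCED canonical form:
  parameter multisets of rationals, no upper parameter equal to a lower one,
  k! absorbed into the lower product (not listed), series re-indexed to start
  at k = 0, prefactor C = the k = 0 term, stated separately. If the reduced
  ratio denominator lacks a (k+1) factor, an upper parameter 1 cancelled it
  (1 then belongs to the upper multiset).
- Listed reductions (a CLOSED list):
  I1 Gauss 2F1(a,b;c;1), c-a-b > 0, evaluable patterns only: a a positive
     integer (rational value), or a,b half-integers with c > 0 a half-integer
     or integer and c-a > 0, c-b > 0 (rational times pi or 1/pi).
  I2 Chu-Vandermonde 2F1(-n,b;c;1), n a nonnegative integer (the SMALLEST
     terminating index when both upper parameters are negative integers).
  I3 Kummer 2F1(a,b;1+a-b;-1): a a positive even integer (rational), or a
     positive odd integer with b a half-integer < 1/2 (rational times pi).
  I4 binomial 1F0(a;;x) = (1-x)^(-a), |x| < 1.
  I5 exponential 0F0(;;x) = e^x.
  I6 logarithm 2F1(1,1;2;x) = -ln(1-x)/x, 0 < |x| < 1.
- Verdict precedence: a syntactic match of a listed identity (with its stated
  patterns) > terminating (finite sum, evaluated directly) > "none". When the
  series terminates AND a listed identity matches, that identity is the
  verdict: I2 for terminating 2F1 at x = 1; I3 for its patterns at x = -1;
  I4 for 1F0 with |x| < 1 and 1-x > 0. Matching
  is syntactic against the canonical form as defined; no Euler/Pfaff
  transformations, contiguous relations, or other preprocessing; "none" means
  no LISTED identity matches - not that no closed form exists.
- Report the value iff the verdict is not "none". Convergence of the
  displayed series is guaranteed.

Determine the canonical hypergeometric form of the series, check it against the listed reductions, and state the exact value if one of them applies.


x = -5/6 here; the reduced form reads 2F1, upper {1/5, 7/2}, lower {5/2}, C = -1/4. Verdict: none. A 2F1 with upper {1/5, 7/2} fits none of I1-I6 at x = -5/6; the sum runs forever.

Key observation: t_0 being -1/4, the two k-th powers (C = -1/4, x = -5/6) combine into one argument.
Consecutive-term ratio: r(k) = (-5/6) * (k+1/5) (k+7/2) / [(k+5/2) (k+1)] - rational in k. x = (-5/6); t_0 = -1/4; negate the roots.


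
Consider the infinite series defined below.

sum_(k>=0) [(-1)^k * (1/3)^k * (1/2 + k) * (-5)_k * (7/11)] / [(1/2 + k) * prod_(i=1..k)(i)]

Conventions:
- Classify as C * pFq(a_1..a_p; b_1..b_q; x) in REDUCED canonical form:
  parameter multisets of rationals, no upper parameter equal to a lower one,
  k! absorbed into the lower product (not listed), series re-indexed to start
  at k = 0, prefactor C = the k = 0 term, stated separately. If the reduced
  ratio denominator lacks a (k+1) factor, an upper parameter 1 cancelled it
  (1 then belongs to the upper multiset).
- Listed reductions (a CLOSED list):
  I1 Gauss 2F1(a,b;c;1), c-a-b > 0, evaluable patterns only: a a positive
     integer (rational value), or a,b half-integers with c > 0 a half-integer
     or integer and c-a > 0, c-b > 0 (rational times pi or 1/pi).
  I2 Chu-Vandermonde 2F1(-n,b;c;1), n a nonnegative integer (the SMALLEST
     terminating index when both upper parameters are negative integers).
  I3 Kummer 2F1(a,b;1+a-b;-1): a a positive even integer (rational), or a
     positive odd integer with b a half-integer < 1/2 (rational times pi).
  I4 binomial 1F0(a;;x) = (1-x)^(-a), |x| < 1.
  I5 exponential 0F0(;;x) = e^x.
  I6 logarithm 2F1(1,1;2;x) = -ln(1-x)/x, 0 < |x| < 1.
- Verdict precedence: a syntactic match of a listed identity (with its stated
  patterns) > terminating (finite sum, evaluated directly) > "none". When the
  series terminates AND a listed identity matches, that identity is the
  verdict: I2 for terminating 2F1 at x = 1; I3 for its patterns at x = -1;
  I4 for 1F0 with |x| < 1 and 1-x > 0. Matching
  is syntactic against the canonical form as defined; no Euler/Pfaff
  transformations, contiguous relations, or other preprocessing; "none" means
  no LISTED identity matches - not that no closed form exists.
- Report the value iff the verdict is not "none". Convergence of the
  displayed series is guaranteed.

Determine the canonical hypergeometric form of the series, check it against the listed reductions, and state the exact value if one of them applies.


Classification (C = 7/11): 1F0 with upper {-5}, lower {-}, argument x = -1/3. Verdict (x = -1/3): binomial (I4) applies (the 1F0 binomial series: exponent 5, x = -1/3). Exact value: 7168/2673.

The tell: from the first term 7/11: the factor k + 1/2 cancels (top and bottom), leaving C = 7/11.
Term ratio: r(k) = (-1/3) * (k-5) / [(k+1)] - poly over poly, x = (-1/3) from leading terms; C = 7/11 at k = 0.


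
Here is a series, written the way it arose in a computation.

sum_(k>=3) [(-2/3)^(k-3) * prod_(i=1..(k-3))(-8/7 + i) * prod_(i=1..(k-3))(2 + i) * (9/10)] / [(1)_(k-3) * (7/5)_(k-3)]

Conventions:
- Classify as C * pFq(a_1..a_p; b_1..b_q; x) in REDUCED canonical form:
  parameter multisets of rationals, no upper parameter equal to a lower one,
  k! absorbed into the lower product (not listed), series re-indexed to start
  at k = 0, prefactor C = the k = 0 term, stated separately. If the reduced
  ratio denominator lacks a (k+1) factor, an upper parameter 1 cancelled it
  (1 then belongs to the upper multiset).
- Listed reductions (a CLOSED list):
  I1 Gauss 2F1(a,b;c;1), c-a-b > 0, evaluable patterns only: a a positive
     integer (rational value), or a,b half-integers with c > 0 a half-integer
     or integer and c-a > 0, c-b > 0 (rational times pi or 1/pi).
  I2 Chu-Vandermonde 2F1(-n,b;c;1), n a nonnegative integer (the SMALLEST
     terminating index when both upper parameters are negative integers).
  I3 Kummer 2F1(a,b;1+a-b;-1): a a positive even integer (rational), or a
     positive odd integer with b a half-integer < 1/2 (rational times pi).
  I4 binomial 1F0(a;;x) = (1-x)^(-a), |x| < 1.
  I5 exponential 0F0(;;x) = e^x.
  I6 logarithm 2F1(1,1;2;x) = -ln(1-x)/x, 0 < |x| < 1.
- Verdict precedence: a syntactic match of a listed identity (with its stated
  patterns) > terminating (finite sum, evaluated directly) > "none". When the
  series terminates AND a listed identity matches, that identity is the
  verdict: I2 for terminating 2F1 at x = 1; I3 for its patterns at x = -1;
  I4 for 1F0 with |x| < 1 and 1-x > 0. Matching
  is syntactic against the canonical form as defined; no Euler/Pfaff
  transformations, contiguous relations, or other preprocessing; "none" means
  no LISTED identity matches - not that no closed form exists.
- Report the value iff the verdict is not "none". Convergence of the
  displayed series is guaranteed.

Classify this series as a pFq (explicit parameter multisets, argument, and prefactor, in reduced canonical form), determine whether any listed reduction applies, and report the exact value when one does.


With C = 9/10: the canonical form is 2F1(-1/7, 3; 7/5; -2/3). Verdict: none here - no I1-I6 shape fits x = -2/3 with lower {7/5}.

The tell: x = (-2/3) and the running product (C = 9/10) telescopes to a rising factorial.
Step ratio: r(k) = (-2/3) * (k-1/7) (k+3) / [(k+7/5) (k+1)] - rational in k. x = (-2/3); t_0 = 9/10; negate the roots.
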